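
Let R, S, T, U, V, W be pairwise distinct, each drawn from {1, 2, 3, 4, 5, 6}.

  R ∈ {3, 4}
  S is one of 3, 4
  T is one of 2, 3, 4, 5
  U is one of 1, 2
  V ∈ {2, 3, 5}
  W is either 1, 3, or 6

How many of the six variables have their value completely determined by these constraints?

The 6 variables draw from only 6 values {1, 2, 3, 4, 5, 6}, so each is used; only W can be 6, hence W = 6.
The 5 still-open variables together cover exactly {1, 2, 3, 4, 5} — 5 values for 5 variables — and 1 appears only in U's list, so U = 1.
R and S between them cover only {3, 4} — a naked pair. Remove those values from T, V.
Determined: U=1, W=6. The other variables each still have more than one consistent value. That makes 2.

2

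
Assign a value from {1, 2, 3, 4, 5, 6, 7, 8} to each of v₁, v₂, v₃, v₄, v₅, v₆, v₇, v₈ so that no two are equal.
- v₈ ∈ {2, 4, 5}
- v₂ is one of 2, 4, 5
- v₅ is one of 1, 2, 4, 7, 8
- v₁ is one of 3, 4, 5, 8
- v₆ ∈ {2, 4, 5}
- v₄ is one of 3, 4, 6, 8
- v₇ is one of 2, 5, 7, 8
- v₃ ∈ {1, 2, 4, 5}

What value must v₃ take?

The 8 variables draw from only 8 values {1, 2, 3, 4, 5, 6, 7, 8}, so each is used; only v₄ can be 6, hence v₄ = 6.
Among the 7 still-open variables, 3 fits only v₁ (and all 7 values in {1, 2, 3, 4, 5, 7, 8} must be used), so v₁ = 3.
v₂, v₆, v₈ between them cover only {2, 4, 5} — a naked triple. Remove those values from v₃, v₅, v₇.
So v₃ = 1.

1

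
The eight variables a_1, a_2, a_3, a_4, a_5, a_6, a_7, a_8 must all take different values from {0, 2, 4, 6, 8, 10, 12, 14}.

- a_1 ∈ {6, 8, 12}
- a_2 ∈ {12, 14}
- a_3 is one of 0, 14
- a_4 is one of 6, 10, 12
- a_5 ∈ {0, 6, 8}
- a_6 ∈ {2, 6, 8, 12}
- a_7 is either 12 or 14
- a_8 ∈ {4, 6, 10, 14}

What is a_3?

The 8 variables together cover exactly {0, 2, 4, 6, 8, 10, 12, 14} — 8 values for 8 variables — and 2 appears only in a_6's list, so a_6 = 2.
The 7 still-open variables together cover exactly {0, 4, 6, 8, 10, 12, 14} — 7 values for 7 variables — and 4 appears only in a_8's list, so a_8 = 4.
The 6 still-open variables draw from only 6 values {0, 6, 8, 10, 12, 14}, so each is used; only a_4 can be 10, hence a_4 = 10.
a_2 and a_7 share exactly the 2 values {12, 14}; by pigeonhole those values go to them, so strike 12, 14 from a_1, a_3.
So a_3 = 0.

0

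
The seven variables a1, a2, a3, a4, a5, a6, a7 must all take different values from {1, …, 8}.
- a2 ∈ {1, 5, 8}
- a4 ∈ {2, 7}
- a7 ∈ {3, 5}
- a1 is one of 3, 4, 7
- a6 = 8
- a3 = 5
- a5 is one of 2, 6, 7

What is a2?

1

a3 must be 5 (only option left). So a2, a7 can't be 5.
a6 has just one choice, so a6 = 8. So a2 can't be 8.
So a2 = 1.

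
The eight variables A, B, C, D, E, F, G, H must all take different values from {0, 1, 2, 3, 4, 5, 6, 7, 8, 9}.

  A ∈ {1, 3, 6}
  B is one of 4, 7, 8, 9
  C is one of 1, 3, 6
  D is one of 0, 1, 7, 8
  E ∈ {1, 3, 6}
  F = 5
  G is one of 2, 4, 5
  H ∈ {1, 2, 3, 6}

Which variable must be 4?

F has just one choice, so F = 5. So G can't be 5.
A, C, E share exactly the 3 values {1, 3, 6}; by pigeonhole those values go to them, so strike 1, 3, 6 from D, H.
H has just one choice, so H = 2. Strike 2 from G.
So 4 goes to G.

G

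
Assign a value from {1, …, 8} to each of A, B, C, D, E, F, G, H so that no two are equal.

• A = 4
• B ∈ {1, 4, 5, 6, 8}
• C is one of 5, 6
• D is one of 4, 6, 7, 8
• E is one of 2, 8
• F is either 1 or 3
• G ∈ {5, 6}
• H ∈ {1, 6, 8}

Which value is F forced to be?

3

A must be 4 (only option left). Strike 4 from B, D.
The 7 still-open variables together cover exactly {1, 2, 3, 5, 6, 7, 8} — 7 values for 7 variables — and 2 appears only in E's list, so E = 2.
The 6 still-open variables together cover exactly {1, 3, 5, 6, 7, 8} — 6 values for 6 variables — and 3 appears only in F's list, so F = 3.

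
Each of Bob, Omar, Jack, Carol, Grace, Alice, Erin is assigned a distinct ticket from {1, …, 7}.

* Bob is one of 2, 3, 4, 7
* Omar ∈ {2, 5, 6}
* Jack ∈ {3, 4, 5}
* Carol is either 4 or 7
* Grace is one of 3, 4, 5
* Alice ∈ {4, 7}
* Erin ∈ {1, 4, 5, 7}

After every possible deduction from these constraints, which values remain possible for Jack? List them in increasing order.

3, 5

Among the 7 variables, 1 fits only Erin (and all 7 values in {1, 2, 3, 4, 5, 6, 7} must be used), so Erin = 1.
The 6 still-open variables draw from only 6 values {2, 3, 4, 5, 6, 7}, so each is used; only Omar can be 6, hence Omar = 6.
Among the 5 still-open variables, 2 fits only Bob (and all 5 values in {2, 3, 4, 5, 7} must be used), so Bob = 2.
The 2 variables Carol and Alice are confined to {4, 7}, which locks those values in; drop them from Jack, Grace.
No further eliminations apply; Jack can still be any of 3, 5.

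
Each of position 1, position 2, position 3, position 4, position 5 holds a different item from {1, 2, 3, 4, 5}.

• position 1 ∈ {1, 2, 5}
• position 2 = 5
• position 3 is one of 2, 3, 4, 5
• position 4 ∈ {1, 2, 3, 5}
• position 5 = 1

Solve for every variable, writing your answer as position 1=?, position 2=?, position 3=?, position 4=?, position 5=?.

position 1=2, position 2=5, position 3=4, position 4=3, position 5=1

position 2 has just one choice, so position 2 = 5. Strike 5 from position 1, position 3, position 4.
position 5's domain is down to {1}, so position 5 = 1. Eliminate 1 elsewhere: position 1, position 4.
That leaves position 1 = 2. So position 3, position 4 can't be 2.
position 4 must be 3 (only option left). Eliminate 3 elsewhere: position 3.
position 3 must be 4 (only option left).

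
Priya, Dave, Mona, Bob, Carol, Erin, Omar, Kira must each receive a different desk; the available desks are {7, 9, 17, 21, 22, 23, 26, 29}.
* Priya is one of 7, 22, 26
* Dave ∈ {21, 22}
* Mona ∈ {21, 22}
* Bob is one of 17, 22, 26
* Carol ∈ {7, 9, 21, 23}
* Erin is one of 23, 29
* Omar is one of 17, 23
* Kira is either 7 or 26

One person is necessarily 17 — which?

Among the 8 variables, 9 fits only Carol (and all 8 values in {7, 9, 17, 21, 22, 23, 26, 29} must be used), so Carol = 9.
The 7 still-open variables draw from only 7 values {7, 17, 21, 22, 23, 26, 29}, so each is used; only Erin can be 29, hence Erin = 29.
The 6 still-open variables draw from only 6 values {7, 17, 21, 22, 23, 26}, so each is used; only Omar can be 23, hence Omar = 23.
The 5 still-open variables together cover exactly {7, 17, 21, 22, 26} — 5 values for 5 variables — and 17 appears only in Bob's list, so Bob = 17.

Bob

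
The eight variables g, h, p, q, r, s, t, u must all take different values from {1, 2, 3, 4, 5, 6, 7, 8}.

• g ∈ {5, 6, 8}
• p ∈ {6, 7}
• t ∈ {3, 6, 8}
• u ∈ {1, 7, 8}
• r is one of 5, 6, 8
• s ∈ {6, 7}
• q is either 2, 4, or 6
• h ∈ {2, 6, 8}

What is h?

The 8 variables together cover exactly {1, 2, 3, 4, 5, 6, 7, 8} — 8 values for 8 variables — and 1 appears only in u's list, so u = 1.
The 7 still-open variables draw from only 7 values {2, 3, 4, 5, 6, 7, 8}, so each is used; only t can be 3, hence t = 3.
The 6 still-open variables together cover exactly {2, 4, 5, 6, 7, 8} — 6 values for 6 variables — and 4 appears only in q's list, so q = 4.
The 5 still-open variables together cover exactly {2, 5, 6, 7, 8} — 5 values for 5 variables — and 2 appears only in h's list, so h = 2.

2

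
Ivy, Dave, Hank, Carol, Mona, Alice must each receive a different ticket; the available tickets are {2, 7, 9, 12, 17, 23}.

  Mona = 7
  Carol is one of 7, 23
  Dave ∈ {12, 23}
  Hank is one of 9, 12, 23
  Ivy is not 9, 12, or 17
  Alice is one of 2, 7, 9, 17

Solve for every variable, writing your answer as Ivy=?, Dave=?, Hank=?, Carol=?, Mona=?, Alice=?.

Ivy=2, Dave=12, Hank=9, Carol=23, Mona=7, Alice=17

Mona has just one choice, so Mona = 7. So Ivy, Carol, Alice can't be 7.
Carol must be 23 (only option left). Eliminate 23 elsewhere: Ivy, Dave, Hank.
Ivy's domain is down to {2}, so Ivy = 2. Eliminate 2 elsewhere: Alice.
Dave's domain is down to {12}, so Dave = 12. Remove 12 from Hank.
Hank's domain is down to {9}, so Hank = 9. So Alice can't be 9.
Alice has just one choice, so Alice = 17.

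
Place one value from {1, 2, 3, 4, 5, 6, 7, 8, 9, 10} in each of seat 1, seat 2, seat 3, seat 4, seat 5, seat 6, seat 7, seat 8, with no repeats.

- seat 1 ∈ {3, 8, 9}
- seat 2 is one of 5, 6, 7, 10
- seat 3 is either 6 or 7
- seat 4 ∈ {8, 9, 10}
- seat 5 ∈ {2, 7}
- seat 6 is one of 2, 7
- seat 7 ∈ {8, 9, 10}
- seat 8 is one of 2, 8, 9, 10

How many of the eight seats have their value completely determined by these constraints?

3

The 8 variables draw from only 8 values {2, 3, 5, 6, 7, 8, 9, 10}, so each is used; only seat 1 can be 3, hence seat 1 = 3.
The 7 still-open variables together cover exactly {2, 5, 6, 7, 8, 9, 10} — 7 values for 7 variables — and 5 appears only in seat 2's list, so seat 2 = 5.
Among the 6 still-open variables, 6 fits only seat 3 (and all 6 values in {2, 6, 7, 8, 9, 10} must be used), so seat 3 = 6.
seat 5 and seat 6 share exactly the 2 values {2, 7}; by pigeonhole those values go to them, so strike 2, 7 from seat 8.
Determined: seat 1=3, seat 2=5, seat 3=6. The other seats each still have more than one consistent value. That makes 3.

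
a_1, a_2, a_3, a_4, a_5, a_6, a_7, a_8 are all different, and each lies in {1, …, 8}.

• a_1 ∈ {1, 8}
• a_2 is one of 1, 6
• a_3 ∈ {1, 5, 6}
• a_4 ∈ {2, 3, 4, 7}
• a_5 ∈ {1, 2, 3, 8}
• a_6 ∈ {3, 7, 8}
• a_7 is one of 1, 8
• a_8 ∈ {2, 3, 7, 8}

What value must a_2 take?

The 8 variables together cover exactly {1, 2, 3, 4, 5, 6, 7, 8} — 8 values for 8 variables — and 4 appears only in a_4's list, so a_4 = 4.
The 7 still-open variables draw from only 7 values {1, 2, 3, 5, 6, 7, 8}, so each is used; only a_3 can be 5, hence a_3 = 5.
The 6 still-open variables draw from only 6 values {1, 2, 3, 6, 7, 8}, so each is used; only a_2 can be 6, hence a_2 = 6.

6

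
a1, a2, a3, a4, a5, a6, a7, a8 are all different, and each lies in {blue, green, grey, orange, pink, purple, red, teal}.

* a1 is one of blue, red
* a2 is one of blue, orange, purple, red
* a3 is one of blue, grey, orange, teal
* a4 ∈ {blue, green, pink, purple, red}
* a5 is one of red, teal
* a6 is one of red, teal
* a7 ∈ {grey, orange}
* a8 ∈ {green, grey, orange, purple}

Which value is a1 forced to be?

The 8 variables draw from only 8 values {blue, green, grey, orange, pink, purple, red, teal}, so each is used; only a4 can be pink, hence a4 = pink.
The 7 still-open variables together cover exactly {blue, green, grey, orange, purple, red, teal} — 7 values for 7 variables — and green appears only in a8's list, so a8 = green.
The 6 still-open variables draw from only 6 values {blue, grey, orange, purple, red, teal}, so each is used; only a2 can be purple, hence a2 = purple.
The 2 variables a5 and a6 are confined to {red, teal}, which locks those values in; drop them from a1, a3.
So a1 = blue.

blue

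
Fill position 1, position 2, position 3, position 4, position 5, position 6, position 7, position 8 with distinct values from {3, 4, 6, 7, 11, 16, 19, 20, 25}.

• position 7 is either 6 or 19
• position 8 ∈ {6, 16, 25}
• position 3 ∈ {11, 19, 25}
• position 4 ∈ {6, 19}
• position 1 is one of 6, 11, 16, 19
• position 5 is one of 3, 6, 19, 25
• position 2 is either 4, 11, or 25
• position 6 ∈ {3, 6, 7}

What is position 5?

The 8 variables draw from only 8 values {3, 4, 6, 7, 11, 16, 19, 25}, so each is used; only position 2 can be 4, hence position 2 = 4.
The 7 still-open variables together cover exactly {3, 6, 7, 11, 16, 19, 25} — 7 values for 7 variables — and 7 appears only in position 6's list, so position 6 = 7.
Among the 6 still-open variables, 3 fits only position 5 (and all 6 values in {3, 6, 11, 16, 19, 25} must be used), so position 5 = 3.

3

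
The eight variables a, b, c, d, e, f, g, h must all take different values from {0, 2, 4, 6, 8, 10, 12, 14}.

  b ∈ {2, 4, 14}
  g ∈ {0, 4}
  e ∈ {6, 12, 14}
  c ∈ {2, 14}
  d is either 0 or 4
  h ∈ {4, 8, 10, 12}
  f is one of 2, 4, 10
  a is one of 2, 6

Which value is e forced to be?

12

The 8 variables draw from only 8 values {0, 2, 4, 6, 8, 10, 12, 14}, so each is used; only h can be 8, hence h = 8.
The 7 still-open variables together cover exactly {0, 2, 4, 6, 10, 12, 14} — 7 values for 7 variables — and 10 appears only in f's list, so f = 10.
The 6 still-open variables draw from only 6 values {0, 2, 4, 6, 12, 14}, so each is used; only e can be 12, hence e = 12.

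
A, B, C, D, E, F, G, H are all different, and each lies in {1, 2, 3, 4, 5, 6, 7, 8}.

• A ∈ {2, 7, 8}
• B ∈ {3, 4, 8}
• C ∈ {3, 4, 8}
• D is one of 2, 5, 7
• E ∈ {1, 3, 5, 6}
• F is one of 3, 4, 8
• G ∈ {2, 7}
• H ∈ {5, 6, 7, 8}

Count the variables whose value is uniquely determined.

Among the 8 variables, 1 fits only E (and all 8 values in {1, 2, 3, 4, 5, 6, 7, 8} must be used), so E = 1.
Among the 7 still-open variables, 6 fits only H (and all 7 values in {2, 3, 4, 5, 6, 7, 8} must be used), so H = 6.
The 6 still-open variables together cover exactly {2, 3, 4, 5, 7, 8} — 6 values for 6 variables — and 5 appears only in D's list, so D = 5.
The 3 variables B, C, F are confined to {3, 4, 8}, which locks those values in; drop them from A.
Determined: D=5, E=1, H=6. The other variables each still have more than one consistent value. That makes 3.

3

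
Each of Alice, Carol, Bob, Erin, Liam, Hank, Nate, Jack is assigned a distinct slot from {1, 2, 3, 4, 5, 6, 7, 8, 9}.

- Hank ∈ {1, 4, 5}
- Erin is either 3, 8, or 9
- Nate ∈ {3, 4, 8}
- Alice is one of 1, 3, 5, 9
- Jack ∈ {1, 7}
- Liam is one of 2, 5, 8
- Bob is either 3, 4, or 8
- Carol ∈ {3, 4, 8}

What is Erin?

Among the 8 variables, 2 fits only Liam (and all 8 values in {1, 2, 3, 4, 5, 7, 8, 9} must be used), so Liam = 2.
The 7 still-open variables draw from only 7 values {1, 3, 4, 5, 7, 8, 9}, so each is used; only Jack can be 7, hence Jack = 7.
Carol, Bob, Nate share exactly the 3 values {3, 4, 8}; by pigeonhole those values go to them, so strike 3, 4, 8 from Alice, Erin, Hank.
So Erin = 9.

9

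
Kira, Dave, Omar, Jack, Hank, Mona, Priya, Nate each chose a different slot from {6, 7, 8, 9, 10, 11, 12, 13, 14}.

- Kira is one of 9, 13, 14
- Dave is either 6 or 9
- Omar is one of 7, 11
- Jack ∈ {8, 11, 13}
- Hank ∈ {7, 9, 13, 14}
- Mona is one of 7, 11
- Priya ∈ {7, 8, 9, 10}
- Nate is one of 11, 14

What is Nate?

The 8 variables together cover exactly {6, 7, 8, 9, 10, 11, 13, 14} — 8 values for 8 variables — and 6 appears only in Dave's list, so Dave = 6.
The 7 still-open variables draw from only 7 values {7, 8, 9, 10, 11, 13, 14}, so each is used; only Priya can be 10, hence Priya = 10.
The 6 still-open variables draw from only 6 values {7, 8, 9, 11, 13, 14}, so each is used; only Jack can be 8, hence Jack = 8.
Omar and Mona between them cover only {7, 11} — a naked pair. Remove those values from Hank, Nate.
So Nate = 14.

14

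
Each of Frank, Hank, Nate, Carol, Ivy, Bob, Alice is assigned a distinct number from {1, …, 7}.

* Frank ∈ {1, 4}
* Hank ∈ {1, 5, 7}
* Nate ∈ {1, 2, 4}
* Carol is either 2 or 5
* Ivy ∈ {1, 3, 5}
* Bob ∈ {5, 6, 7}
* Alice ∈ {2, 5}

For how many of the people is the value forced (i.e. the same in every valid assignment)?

3

The 7 variables draw from only 7 values {1, 2, 3, 4, 5, 6, 7}, so each is used; only Ivy can be 3, hence Ivy = 3.
The 6 still-open variables draw from only 6 values {1, 2, 4, 5, 6, 7}, so each is used; only Bob can be 6, hence Bob = 6.
The 5 still-open variables together cover exactly {1, 2, 4, 5, 7} — 5 values for 5 variables — and 7 appears only in Hank's list, so Hank = 7.
The 2 variables Carol and Alice are confined to {2, 5}, which locks those values in; drop them from Nate.
Determined: Hank=7, Ivy=3, Bob=6. The other people each still have more than one consistent value. That makes 3.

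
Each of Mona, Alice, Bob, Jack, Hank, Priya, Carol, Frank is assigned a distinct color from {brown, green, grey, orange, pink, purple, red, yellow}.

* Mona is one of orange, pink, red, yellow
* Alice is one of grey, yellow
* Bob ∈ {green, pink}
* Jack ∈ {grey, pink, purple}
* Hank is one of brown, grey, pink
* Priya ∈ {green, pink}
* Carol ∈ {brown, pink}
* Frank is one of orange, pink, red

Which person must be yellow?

Alice

The 8 variables together cover exactly {brown, green, grey, orange, pink, purple, red, yellow} — 8 values for 8 variables — and purple appears only in Jack's list, so Jack = purple.
Bob and Priya between them cover only {green, pink} — a naked pair. Remove those values from Mona, Hank, Carol, Frank.
That leaves Carol = brown. So Hank can't be brown.
Hank's domain is down to {grey}, so Hank = grey. So Alice can't be grey.
So yellow goes to Alice.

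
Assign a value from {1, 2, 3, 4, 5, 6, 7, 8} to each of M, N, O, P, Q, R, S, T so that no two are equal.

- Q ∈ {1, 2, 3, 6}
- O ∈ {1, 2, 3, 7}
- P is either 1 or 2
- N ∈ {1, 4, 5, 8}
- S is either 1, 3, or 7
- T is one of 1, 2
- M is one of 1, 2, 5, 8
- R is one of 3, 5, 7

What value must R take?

5

The 8 variables draw from only 8 values {1, 2, 3, 4, 5, 6, 7, 8}, so each is used; only N can be 4, hence N = 4.
The 7 still-open variables together cover exactly {1, 2, 3, 5, 6, 7, 8} — 7 values for 7 variables — and 6 appears only in Q's list, so Q = 6.
Among the 6 still-open variables, 8 fits only M (and all 6 values in {1, 2, 3, 5, 7, 8} must be used), so M = 8.
Among the 5 still-open variables, 5 fits only R (and all 5 values in {1, 2, 3, 5, 7} must be used), so R = 5.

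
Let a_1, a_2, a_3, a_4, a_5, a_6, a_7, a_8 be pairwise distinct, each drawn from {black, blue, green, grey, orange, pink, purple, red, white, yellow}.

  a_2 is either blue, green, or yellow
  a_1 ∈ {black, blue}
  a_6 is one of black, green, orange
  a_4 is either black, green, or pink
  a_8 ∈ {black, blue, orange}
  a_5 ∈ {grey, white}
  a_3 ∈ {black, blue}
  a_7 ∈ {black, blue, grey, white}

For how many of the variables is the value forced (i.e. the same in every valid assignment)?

4

The 8 variables together cover exactly {black, blue, green, grey, orange, pink, white, yellow} — 8 values for 8 variables — and pink appears only in a_4's list, so a_4 = pink.
Among the 7 still-open variables, yellow fits only a_2 (and all 7 values in {black, blue, green, grey, orange, white, yellow} must be used), so a_2 = yellow.
Among the 6 still-open variables, green fits only a_6 (and all 6 values in {black, blue, green, grey, orange, white} must be used), so a_6 = green.
The 5 still-open variables together cover exactly {black, blue, grey, orange, white} — 5 values for 5 variables — and orange appears only in a_8's list, so a_8 = orange.
The 2 variables a_1 and a_3 are confined to {black, blue}, which locks those values in; drop them from a_7.
Determined: a_2=yellow, a_4=pink, a_6=green, a_8=orange. The other variables each still have more than one consistent value. That makes 4.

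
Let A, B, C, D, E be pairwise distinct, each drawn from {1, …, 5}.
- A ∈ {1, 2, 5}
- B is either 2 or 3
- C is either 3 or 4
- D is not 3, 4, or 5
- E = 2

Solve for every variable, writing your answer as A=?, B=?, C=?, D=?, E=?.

E's domain is down to {2}, so E = 2. Eliminate 2 elsewhere: A, B, D.
B's domain is down to {3}, so B = 3. Strike 3 from C.
That leaves C = 4.
D must be 1 (only option left). Remove 1 from A.
A has just one choice, so A = 5.

A=5, B=3, C=4, D=1, E=2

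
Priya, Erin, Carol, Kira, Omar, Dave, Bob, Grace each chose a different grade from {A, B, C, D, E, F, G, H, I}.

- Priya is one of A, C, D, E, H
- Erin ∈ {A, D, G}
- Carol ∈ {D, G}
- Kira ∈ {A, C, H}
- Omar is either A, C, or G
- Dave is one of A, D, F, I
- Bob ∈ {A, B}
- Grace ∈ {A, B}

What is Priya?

E

The 2 variables Bob and Grace are confined to {A, B}, which locks those values in; drop them from Priya, Erin, Kira, Omar, Dave.
Erin and Carol between them cover only {D, G} — a naked pair. Remove those values from Priya, Omar, Dave.
Omar's domain is down to {C}, so Omar = C. Remove C from Priya, Kira.
Kira must be H (only option left). Remove H from Priya.
So Priya = E.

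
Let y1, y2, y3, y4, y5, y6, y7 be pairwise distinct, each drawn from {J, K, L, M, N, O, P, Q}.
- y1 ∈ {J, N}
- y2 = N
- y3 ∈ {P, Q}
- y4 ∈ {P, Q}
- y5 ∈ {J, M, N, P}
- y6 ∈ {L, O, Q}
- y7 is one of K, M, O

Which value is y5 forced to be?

y2 must be N (only option left). Eliminate N elsewhere: y1, y5.
y1's domain is down to {J}, so y1 = J. So y5 can't be J.
The 2 variables y3 and y4 are confined to {P, Q}, which locks those values in; drop them from y5, y6.
So y5 = M.

M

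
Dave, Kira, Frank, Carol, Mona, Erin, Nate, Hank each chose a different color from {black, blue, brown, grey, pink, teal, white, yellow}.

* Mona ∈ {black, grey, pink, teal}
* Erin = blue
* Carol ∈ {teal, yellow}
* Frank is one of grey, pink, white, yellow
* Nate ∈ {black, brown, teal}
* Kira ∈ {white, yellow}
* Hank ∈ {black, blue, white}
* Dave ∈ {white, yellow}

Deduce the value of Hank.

Erin's domain is down to {blue}, so Erin = blue. So Hank can't be blue.
The 7 still-open variables draw from only 7 values {black, brown, grey, pink, teal, white, yellow}, so each is used; only Nate can be brown, hence Nate = brown.
Dave and Kira share exactly the 2 values {white, yellow}; by pigeonhole those values go to them, so strike white, yellow from Frank, Carol, Hank.
So Hank = black.

black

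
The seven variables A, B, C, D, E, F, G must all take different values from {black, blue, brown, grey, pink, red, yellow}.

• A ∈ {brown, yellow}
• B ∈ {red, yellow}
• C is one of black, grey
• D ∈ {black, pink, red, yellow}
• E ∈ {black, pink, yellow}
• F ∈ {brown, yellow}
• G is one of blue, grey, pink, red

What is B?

red

Among the 7 variables, blue fits only G (and all 7 values in {black, blue, brown, grey, pink, red, yellow} must be used), so G = blue.
The 6 still-open variables together cover exactly {black, brown, grey, pink, red, yellow} — 6 values for 6 variables — and grey appears only in C's list, so C = grey.
A and F share exactly the 2 values {brown, yellow}; by pigeonhole those values go to them, so strike brown, yellow from B, D, E.
So B = red.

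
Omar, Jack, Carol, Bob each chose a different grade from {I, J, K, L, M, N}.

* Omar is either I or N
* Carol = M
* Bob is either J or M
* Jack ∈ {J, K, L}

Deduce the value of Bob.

J

Carol must be M (only option left). So Bob can't be M.
So Bob = J.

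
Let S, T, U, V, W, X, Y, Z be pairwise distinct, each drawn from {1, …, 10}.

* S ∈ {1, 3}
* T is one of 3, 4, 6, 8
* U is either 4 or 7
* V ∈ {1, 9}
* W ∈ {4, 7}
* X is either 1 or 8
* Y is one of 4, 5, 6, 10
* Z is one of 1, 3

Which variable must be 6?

The 2 variables S and Z are confined to {1, 3}, which locks those values in; drop them from T, V, X.
V's domain is down to {9}, so V = 9.
X's domain is down to {8}, so X = 8. Eliminate 8 elsewhere: T.
The 2 variables U and W are confined to {4, 7}, which locks those values in; drop them from T, Y.
So 6 goes to T.

T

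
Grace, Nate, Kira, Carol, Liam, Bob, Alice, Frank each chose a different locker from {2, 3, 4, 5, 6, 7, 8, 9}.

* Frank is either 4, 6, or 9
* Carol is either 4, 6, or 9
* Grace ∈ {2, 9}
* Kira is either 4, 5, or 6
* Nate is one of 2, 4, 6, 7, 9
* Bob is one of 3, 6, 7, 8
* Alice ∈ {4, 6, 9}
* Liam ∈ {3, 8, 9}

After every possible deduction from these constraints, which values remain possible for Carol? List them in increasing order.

4, 6, 9

The 8 variables draw from only 8 values {2, 3, 4, 5, 6, 7, 8, 9}, so each is used; only Kira can be 5, hence Kira = 5.
The 3 variables Carol, Alice, Frank are confined to {4, 6, 9}, which locks those values in; drop them from Grace, Nate, Liam, Bob.
That leaves Grace = 2. Eliminate 2 elsewhere: Nate.
Nate's domain is down to {7}, so Nate = 7. Eliminate 7 elsewhere: Bob.
No further eliminations apply; Carol can still be any of 4, 6, 9.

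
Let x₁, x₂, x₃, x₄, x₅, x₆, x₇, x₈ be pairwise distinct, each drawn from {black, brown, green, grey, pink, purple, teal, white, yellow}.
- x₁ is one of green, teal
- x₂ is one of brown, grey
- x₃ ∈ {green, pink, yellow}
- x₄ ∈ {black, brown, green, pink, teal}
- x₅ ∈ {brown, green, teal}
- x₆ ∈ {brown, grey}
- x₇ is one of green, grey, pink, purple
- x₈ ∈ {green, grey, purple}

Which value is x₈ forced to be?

purple

Among the 8 variables, black fits only x₄ (and all 8 values in {black, brown, green, grey, pink, purple, teal, yellow} must be used), so x₄ = black.
The 7 still-open variables draw from only 7 values {brown, green, grey, pink, purple, teal, yellow}, so each is used; only x₃ can be yellow, hence x₃ = yellow.
The 6 still-open variables together cover exactly {brown, green, grey, pink, purple, teal} — 6 values for 6 variables — and pink appears only in x₇'s list, so x₇ = pink.
The 5 still-open variables draw from only 5 values {brown, green, grey, purple, teal}, so each is used; only x₈ can be purple, hence x₈ = purple.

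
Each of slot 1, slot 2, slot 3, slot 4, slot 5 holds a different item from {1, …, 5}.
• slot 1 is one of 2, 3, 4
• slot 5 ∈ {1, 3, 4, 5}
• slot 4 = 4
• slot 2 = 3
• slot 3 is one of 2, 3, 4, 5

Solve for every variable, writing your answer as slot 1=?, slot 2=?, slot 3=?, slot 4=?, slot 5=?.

slot 1=2, slot 2=3, slot 3=5, slot 4=4, slot 5=1

slot 2 must be 3 (only option left). Eliminate 3 elsewhere: slot 1, slot 3, slot 5.
slot 4 must be 4 (only option left). So slot 1, slot 3, slot 5 can't be 4.
That leaves slot 1 = 2. Eliminate 2 elsewhere: slot 3.
slot 3's domain is down to {5}, so slot 3 = 5. Remove 5 from slot 5.
slot 5 must be 1 (only option left).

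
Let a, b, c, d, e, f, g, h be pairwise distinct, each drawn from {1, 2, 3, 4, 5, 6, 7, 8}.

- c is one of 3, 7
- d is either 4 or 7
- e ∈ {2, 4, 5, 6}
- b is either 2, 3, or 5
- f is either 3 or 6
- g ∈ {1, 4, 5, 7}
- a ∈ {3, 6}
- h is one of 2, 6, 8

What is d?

Among the 8 variables, 1 fits only g (and all 8 values in {1, 2, 3, 4, 5, 6, 7, 8} must be used), so g = 1.
The 7 still-open variables draw from only 7 values {2, 3, 4, 5, 6, 7, 8}, so each is used; only h can be 8, hence h = 8.
a and f between them cover only {3, 6} — a naked pair. Remove those values from b, c, e.
c has just one choice, so c = 7. Strike 7 from d.
So d = 4.

4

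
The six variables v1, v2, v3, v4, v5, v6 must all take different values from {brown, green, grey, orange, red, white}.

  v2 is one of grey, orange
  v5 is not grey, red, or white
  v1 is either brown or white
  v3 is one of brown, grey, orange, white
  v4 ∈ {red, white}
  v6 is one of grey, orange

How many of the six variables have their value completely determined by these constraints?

2

The 6 variables together cover exactly {brown, green, grey, orange, red, white} — 6 values for 6 variables — and green appears only in v5's list, so v5 = green.
The 5 still-open variables together cover exactly {brown, grey, orange, red, white} — 5 values for 5 variables — and red appears only in v4's list, so v4 = red.
v2 and v6 between them cover only {grey, orange} — a naked pair. Remove those values from v3.
Determined: v4=red, v5=green. The other variables each still have more than one consistent value. That makes 2.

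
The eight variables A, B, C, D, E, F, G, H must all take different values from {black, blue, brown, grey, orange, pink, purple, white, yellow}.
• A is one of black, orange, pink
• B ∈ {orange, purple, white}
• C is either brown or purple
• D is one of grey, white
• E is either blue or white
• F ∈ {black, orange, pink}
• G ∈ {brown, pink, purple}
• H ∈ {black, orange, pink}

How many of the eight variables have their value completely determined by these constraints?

3

The 8 variables together cover exactly {black, blue, brown, grey, orange, pink, purple, white} — 8 values for 8 variables — and blue appears only in E's list, so E = blue.
The 7 still-open variables draw from only 7 values {black, brown, grey, orange, pink, purple, white}, so each is used; only D can be grey, hence D = grey.
The 6 still-open variables draw from only 6 values {black, brown, orange, pink, purple, white}, so each is used; only B can be white, hence B = white.
A, F, H share exactly the 3 values {black, orange, pink}; by pigeonhole those values go to them, so strike black, orange, pink from G.
Determined: B=white, D=grey, E=blue. The other variables each still have more than one consistent value. That makes 3.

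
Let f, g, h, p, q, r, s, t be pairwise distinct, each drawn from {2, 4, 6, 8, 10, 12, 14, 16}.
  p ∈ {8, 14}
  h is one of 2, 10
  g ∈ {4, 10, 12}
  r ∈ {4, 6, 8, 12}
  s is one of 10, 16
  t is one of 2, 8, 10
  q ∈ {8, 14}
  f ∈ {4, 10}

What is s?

16

The 8 variables together cover exactly {2, 4, 6, 8, 10, 12, 14, 16} — 8 values for 8 variables — and 6 appears only in r's list, so r = 6.
The 7 still-open variables draw from only 7 values {2, 4, 8, 10, 12, 14, 16}, so each is used; only g can be 12, hence g = 12.
The 6 still-open variables together cover exactly {2, 4, 8, 10, 14, 16} — 6 values for 6 variables — and 4 appears only in f's list, so f = 4.
The 5 still-open variables together cover exactly {2, 8, 10, 14, 16} — 5 values for 5 variables — and 16 appears only in s's list, so s = 16.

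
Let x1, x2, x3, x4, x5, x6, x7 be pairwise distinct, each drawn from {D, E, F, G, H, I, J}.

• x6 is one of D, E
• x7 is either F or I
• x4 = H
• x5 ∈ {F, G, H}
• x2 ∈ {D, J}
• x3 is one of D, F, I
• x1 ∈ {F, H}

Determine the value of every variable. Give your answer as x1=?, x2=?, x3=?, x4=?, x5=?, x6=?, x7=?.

x4's domain is down to {H}, so x4 = H. Remove H from x1, x5.
x1's domain is down to {F}, so x1 = F. Eliminate F elsewhere: x3, x5, x7.
x5 must be G (only option left).
x7's domain is down to {I}, so x7 = I. Eliminate I elsewhere: x3.
That leaves x3 = D. Strike D from x2, x6.
x6 must be E (only option left).
x2 must be J (only option left).

x1=F, x2=J, x3=D, x4=H, x5=G, x6=E, x7=I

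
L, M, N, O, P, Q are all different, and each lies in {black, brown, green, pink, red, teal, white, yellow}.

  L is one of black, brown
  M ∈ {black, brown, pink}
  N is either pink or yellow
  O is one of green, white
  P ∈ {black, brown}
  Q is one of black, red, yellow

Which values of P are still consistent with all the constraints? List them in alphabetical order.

black, brown

L and P between them cover only {black, brown} — a naked pair. Remove those values from M, Q.
M's domain is down to {pink}, so M = pink. Strike pink from N.
N must be yellow (only option left). Eliminate yellow elsewhere: Q.
That leaves Q = red.
No further eliminations apply; P can still be any of black, brown.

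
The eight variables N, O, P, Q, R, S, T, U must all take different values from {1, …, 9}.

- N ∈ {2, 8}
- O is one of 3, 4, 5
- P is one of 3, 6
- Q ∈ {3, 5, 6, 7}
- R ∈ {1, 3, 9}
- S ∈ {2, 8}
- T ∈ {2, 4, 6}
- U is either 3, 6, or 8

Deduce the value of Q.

7

N and S share exactly the 2 values {2, 8}; by pigeonhole those values go to them, so strike 2, 8 from T, U.
P and U share exactly the 2 values {3, 6}; by pigeonhole those values go to them, so strike 3, 6 from O, Q, R, T.
T's domain is down to {4}, so T = 4. So O can't be 4.
That leaves O = 5. Eliminate 5 elsewhere: Q.
So Q = 7.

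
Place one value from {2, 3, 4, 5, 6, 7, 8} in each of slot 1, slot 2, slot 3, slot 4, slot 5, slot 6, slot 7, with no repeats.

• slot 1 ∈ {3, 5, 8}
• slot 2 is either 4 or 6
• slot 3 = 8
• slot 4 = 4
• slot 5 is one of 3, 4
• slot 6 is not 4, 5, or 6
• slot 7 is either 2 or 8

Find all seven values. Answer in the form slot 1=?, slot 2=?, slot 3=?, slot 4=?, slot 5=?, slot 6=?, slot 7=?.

slot 3 must be 8 (only option left). Remove 8 from slot 1, slot 6, slot 7.
slot 4 must be 4 (only option left). Eliminate 4 elsewhere: slot 2, slot 5.
slot 5's domain is down to {3}, so slot 5 = 3. So slot 1, slot 6 can't be 3.
slot 7 has just one choice, so slot 7 = 2. Eliminate 2 elsewhere: slot 6.
slot 1 must be 5 (only option left).
slot 2 must be 6 (only option left).
That leaves slot 6 = 7.

slot 1=5, slot 2=6, slot 3=8, slot 4=4, slot 5=3, slot 6=7, slot 7=2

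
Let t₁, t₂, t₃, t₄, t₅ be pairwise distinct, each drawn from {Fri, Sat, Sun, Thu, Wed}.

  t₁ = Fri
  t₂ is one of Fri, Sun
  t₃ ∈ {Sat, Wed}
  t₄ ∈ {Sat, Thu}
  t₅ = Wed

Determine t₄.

t₁ has just one choice, so t₁ = Fri. Eliminate Fri elsewhere: t₂.
t₂ must be Sun (only option left).
That leaves t₅ = Wed. Strike Wed from t₃.
t₃ must be Sat (only option left). Remove Sat from t₄.
So t₄ = Thu.

Thu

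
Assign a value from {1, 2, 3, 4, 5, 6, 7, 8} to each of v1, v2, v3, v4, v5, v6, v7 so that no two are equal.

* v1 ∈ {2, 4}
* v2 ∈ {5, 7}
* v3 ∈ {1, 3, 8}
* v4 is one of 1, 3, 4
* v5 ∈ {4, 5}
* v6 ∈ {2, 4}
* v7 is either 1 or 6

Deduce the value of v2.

7

The 2 variables v1 and v6 are confined to {2, 4}, which locks those values in; drop them from v4, v5.
v5's domain is down to {5}, so v5 = 5. Strike 5 from v2.
So v2 = 7.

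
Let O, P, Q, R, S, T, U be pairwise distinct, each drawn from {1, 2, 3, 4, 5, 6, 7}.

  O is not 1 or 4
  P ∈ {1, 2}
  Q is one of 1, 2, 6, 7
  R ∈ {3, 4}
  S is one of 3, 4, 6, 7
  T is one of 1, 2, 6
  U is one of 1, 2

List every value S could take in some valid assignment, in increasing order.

3, 4

Among the 7 variables, 5 fits only O (and all 7 values in {1, 2, 3, 4, 5, 6, 7} must be used), so O = 5.
P and U between them cover only {1, 2} — a naked pair. Remove those values from Q, T.
T has just one choice, so T = 6. So Q, S can't be 6.
That leaves Q = 7. Strike 7 from S.
No further eliminations apply; S can still be any of 3, 4.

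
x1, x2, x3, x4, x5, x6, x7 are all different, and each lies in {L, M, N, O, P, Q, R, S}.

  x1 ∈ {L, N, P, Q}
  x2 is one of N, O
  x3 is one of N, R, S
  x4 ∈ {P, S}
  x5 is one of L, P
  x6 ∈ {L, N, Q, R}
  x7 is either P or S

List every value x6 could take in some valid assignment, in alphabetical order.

N, Q, R

The 7 variables draw from only 7 values {L, N, O, P, Q, R, S}, so each is used; only x2 can be O, hence x2 = O.
The 2 variables x4 and x7 are confined to {P, S}, which locks those values in; drop them from x1, x3, x5.
That leaves x5 = L. So x1, x6 can't be L.
No further eliminations apply; x6 can still be any of N, Q, R.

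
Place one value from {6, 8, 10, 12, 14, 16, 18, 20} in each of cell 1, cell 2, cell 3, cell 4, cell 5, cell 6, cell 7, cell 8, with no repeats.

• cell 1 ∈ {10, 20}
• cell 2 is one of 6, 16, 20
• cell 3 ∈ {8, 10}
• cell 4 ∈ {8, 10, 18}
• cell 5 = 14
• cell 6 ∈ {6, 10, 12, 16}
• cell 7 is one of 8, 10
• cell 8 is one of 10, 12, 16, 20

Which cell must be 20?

cell 5 must be 14 (only option left).
The 7 still-open variables draw from only 7 values {6, 8, 10, 12, 16, 18, 20}, so each is used; only cell 4 can be 18, hence cell 4 = 18.
cell 3 and cell 7 between them cover only {8, 10} — a naked pair. Remove those values from cell 1, cell 6, cell 8.
So 20 goes to cell 1.

cell 1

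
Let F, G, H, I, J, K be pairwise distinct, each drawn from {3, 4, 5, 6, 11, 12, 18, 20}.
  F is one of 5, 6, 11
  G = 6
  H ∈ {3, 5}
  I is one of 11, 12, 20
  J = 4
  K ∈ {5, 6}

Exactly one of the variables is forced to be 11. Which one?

F

G has just one choice, so G = 6. Remove 6 from F, K.
J's domain is down to {4}, so J = 4.
K has just one choice, so K = 5. Strike 5 from F, H.
So 11 goes to F.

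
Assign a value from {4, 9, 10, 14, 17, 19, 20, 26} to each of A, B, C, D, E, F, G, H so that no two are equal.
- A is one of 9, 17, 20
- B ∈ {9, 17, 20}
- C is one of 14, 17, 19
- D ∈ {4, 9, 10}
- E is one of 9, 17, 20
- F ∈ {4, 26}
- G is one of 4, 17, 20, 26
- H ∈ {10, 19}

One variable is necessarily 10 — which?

The 8 variables draw from only 8 values {4, 9, 10, 14, 17, 19, 20, 26}, so each is used; only C can be 14, hence C = 14.
The 7 still-open variables draw from only 7 values {4, 9, 10, 17, 19, 20, 26}, so each is used; only H can be 19, hence H = 19.
The 6 still-open variables draw from only 6 values {4, 9, 10, 17, 20, 26}, so each is used; only D can be 10, hence D = 10.

D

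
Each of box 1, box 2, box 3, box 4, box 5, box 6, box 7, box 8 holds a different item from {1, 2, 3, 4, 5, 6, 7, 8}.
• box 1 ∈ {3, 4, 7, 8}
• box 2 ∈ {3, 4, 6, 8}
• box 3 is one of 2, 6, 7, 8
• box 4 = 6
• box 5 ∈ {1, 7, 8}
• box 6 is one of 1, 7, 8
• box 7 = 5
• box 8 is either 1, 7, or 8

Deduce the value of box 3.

box 4's domain is down to {6}, so box 4 = 6. Remove 6 from box 2, box 3.
box 7 must be 5 (only option left).
The 6 still-open variables together cover exactly {1, 2, 3, 4, 7, 8} — 6 values for 6 variables — and 2 appears only in box 3's list, so box 3 = 2.

2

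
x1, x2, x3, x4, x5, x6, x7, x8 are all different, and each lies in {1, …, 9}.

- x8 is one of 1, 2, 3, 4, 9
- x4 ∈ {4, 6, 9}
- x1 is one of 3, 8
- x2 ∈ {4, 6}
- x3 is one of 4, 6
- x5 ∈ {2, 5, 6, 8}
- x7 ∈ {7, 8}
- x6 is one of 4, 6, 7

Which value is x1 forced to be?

The 2 variables x2 and x3 are confined to {4, 6}, which locks those values in; drop them from x4, x5, x6, x8.
x4 has just one choice, so x4 = 9. Remove 9 from x8.
x6 must be 7 (only option left). So x7 can't be 7.
x7 must be 8 (only option left). Remove 8 from x1, x5.
So x1 = 3.

3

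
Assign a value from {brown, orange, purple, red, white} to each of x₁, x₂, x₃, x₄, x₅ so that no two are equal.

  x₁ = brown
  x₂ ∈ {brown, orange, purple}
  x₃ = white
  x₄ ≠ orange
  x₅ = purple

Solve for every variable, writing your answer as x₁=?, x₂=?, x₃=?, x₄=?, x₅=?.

x₁ must be brown (only option left). So x₂, x₄ can't be brown.
x₃ must be white (only option left). Remove white from x₄.
That leaves x₅ = purple. Eliminate purple elsewhere: x₂, x₄.
x₂ must be orange (only option left).
x₄'s domain is down to {red}, so x₄ = red.

x₁=brown, x₂=orange, x₃=white, x₄=red, x₅=purple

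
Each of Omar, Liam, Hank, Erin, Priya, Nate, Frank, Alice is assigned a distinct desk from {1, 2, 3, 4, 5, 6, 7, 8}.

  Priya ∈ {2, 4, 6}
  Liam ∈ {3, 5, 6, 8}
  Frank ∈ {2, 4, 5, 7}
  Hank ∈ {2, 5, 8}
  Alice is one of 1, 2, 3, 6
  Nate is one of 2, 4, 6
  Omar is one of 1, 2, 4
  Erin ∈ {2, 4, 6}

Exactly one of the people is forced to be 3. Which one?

Alice

The 8 variables together cover exactly {1, 2, 3, 4, 5, 6, 7, 8} — 8 values for 8 variables — and 7 appears only in Frank's list, so Frank = 7.
The 3 variables Erin, Priya, Nate are confined to {2, 4, 6}, which locks those values in; drop them from Omar, Liam, Hank, Alice.
Omar has just one choice, so Omar = 1. So Alice can't be 1.
So 3 goes to Alice.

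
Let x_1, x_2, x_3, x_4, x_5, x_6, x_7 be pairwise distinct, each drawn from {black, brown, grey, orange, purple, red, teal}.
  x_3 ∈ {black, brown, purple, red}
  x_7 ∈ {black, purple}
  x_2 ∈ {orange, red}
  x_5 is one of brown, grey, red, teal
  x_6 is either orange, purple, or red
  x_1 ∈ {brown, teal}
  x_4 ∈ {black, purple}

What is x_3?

Among the 7 variables, grey fits only x_5 (and all 7 values in {black, brown, grey, orange, purple, red, teal} must be used), so x_5 = grey.
The 6 still-open variables together cover exactly {black, brown, orange, purple, red, teal} — 6 values for 6 variables — and teal appears only in x_1's list, so x_1 = teal.
The 5 still-open variables together cover exactly {black, brown, orange, purple, red} — 5 values for 5 variables — and brown appears only in x_3's list, so x_3 = brown.

brown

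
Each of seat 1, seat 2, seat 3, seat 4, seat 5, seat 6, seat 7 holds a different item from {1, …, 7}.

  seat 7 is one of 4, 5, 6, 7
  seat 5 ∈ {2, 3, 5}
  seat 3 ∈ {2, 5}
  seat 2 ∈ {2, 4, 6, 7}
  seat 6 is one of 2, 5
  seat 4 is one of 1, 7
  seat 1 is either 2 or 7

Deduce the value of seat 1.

The 7 variables together cover exactly {1, 2, 3, 4, 5, 6, 7} — 7 values for 7 variables — and 1 appears only in seat 4's list, so seat 4 = 1.
Among the 6 still-open variables, 3 fits only seat 5 (and all 6 values in {2, 3, 4, 5, 6, 7} must be used), so seat 5 = 3.
seat 3 and seat 6 share exactly the 2 values {2, 5}; by pigeonhole those values go to them, so strike 2, 5 from seat 1, seat 2, seat 7.
So seat 1 = 7.

7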